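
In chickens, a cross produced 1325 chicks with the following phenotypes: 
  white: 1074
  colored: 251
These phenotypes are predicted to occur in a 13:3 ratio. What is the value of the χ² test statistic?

Under the 13:3 hypothesis (Σ ratio = 16, N = 1325):
  white: 1325 × 13/16 = 1076.5625
  colored: 1325 × 3/16 = 248.4375
χ² = Σ (O − E)² / E
  white: (1074 − 1076.5625)² / 1076.5625 = 0.0061
  colored: (251 − 248.4375)² / 248.4375 = 0.0264
χ² = 0.0061 + 0.0264 = 0.0325 ≈ 0.033

0.033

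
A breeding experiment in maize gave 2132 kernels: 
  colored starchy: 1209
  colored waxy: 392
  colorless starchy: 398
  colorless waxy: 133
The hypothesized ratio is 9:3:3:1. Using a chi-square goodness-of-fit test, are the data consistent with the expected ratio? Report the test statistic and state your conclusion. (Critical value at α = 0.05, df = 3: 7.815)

Total ratio parts = 16. Expected numbers out of 2132:
  colored starchy: 2132 × 9/16 = 1199.25
  colored waxy: 2132 × 3/16 = 399.75
  colorless starchy: 2132 × 3/16 = 399.75
  colorless waxy: 2132 × 1/16 = 133.25
χ² = Σ (O − E)² / E
  colored starchy: (1209 − 1199.25)² / 1199.25 = 0.0793
  colored waxy: (392 − 399.75)² / 399.75 = 0.1503
  colorless starchy: (398 − 399.75)² / 399.75 = 0.0077
  colorless waxy: (133 − 133.25)² / 133.25 = 0.0005
χ² = 0.0793 + 0.1503 + 0.0077 + 0.0005 = 0.2378 ≈ 0.238
Degrees of freedom = 4 − 1 = 3; critical value at α = 0.05 is 7.815.
Since 0.238 < 7.815, we fail to reject the null hypothesis — the data are consistent with the 9:3:3:1 ratio.

0.238; consistent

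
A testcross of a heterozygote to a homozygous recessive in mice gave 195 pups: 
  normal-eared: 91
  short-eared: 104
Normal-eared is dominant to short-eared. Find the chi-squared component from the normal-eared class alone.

0.433

A testcross of a heterozygote (Aa × aa) gives a 1:1 phenotypic ratio.
Expected counts for N = 195 under a 1:1 ratio (total parts = 2):
  normal-eared: 195 × 1/2 = 97.5
  short-eared: 195 × 1/2 = 97.5
Contribution of normal-eared: (91 − 97.5)² / 97.5 = 0.4333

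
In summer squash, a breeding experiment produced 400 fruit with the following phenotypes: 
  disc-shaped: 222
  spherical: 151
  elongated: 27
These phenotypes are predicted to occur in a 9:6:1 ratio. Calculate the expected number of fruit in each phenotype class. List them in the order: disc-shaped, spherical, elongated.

Under the 9:6:1 hypothesis (Σ ratio = 16, N = 400):
  disc-shaped: 400 × 9/16 = 225
  spherical: 400 × 6/16 = 150
  elongated: 400 × 1/16 = 25

225, 150, 25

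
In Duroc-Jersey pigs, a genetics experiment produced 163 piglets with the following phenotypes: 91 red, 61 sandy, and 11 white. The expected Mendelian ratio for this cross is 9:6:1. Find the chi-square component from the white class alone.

0.065

Under the 9:6:1 hypothesis (Σ ratio = 16, N = 163):
  red: 163 × 9/16 = 91.6875
  sandy: 163 × 6/16 = 61.125
  white: 163 × 1/16 = 10.1875
Contribution of white: (11 − 10.1875)² / 10.1875 = 0.0648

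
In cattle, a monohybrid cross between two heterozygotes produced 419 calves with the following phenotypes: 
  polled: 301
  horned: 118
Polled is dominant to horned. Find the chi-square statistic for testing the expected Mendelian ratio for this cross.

For a monohybrid cross between heterozygotes with complete dominance, the expected phenotypic ratio is 3:1.
Total ratio parts = 4. Expected numbers out of 419:
  polled: 419 × 3/4 = 314.25
  horned: 419 × 1/4 = 104.75
χ² = Σ (O − E)² / E
  polled: (301 − 314.25)² / 314.25 = 0.5587
  horned: (118 − 104.75)² / 104.75 = 1.6760
χ² = 0.5587 + 1.6760 = 2.2347 ≈ 2.235

2.235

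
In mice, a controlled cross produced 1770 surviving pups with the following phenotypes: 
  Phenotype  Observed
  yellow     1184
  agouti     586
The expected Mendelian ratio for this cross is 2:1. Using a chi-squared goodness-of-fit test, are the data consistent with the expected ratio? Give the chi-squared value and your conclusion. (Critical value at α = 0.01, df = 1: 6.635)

0.041; consistent

The 2:1 ratio has 3 parts, so with N = 1770 the expected counts are:
  yellow: 1770 × 2/3 = 1180
  agouti: 1770 × 1/3 = 590
χ² = Σ (O − E)² / E
  yellow: (1184 − 1180)² / 1180 = 0.0136
  agouti: (586 − 590)² / 590 = 0.0271
χ² = 0.0136 + 0.0271 = 0.0407 ≈ 0.041
Degrees of freedom = 2 − 1 = 1; critical value at α = 0.01 is 6.635.
Since 0.041 < 6.635, we fail to reject the null hypothesis — the data are consistent with the 2:1 ratio.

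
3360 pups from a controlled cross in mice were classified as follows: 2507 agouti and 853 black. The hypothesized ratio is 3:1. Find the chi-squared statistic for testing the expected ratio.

0.268

Under the 3:1 hypothesis (Σ ratio = 4, N = 3360):
  agouti: 3360 × 3/4 = 2520
  black: 3360 × 1/4 = 840
χ² = Σ (O − E)² / E
  agouti: (2507 − 2520)² / 2520 = 0.0671
  black: (853 − 840)² / 840 = 0.2012
χ² = 0.0671 + 0.2012 = 0.2683 ≈ 0.268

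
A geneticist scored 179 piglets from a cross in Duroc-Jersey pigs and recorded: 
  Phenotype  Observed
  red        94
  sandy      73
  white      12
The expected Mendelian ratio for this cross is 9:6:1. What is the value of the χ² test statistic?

Expected counts for N = 179 under a 9:6:1 ratio (total parts = 16):
  red: 179 × 9/16 = 100.6875
  sandy: 179 × 6/16 = 67.125
  white: 179 × 1/16 = 11.1875
χ² = Σ (O − E)² / E
  red: (94 − 100.6875)² / 100.6875 = 0.4442
  sandy: (73 − 67.125)² / 67.125 = 0.5142
  white: (12 − 11.1875)² / 11.1875 = 0.0590
χ² = 0.4442 + 0.5142 + 0.0590 = 1.0174 ≈ 1.017

1.017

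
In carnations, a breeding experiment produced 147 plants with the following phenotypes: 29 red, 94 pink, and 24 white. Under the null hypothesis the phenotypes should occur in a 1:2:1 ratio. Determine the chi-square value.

The 1:2:1 ratio has 4 parts, so with N = 147 the expected counts are:
  red: 147 × 1/4 = 36.75
  pink: 147 × 2/4 = 73.5
  white: 147 × 1/4 = 36.75
χ² = Σ (O − E)² / E
  red: (29 − 36.75)² / 36.75 = 1.6344
  pink: (94 − 73.5)² / 73.5 = 5.7177
  white: (24 − 36.75)² / 36.75 = 4.4235
χ² = 1.6344 + 5.7177 + 4.4235 = 11.7756 ≈ 11.776

11.776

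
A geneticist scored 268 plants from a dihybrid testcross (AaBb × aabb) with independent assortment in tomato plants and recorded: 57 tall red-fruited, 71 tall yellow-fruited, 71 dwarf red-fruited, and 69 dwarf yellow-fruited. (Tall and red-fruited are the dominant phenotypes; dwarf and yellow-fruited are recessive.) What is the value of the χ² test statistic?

A dihybrid testcross with independent assortment gives a 1:1:1:1 ratio.
The 1:1:1:1 ratio has 4 parts, so with N = 268 the expected counts are:
  tall red-fruited: 268 × 1/4 = 67
  tall yellow-fruited: 268 × 1/4 = 67
  dwarf red-fruited: 268 × 1/4 = 67
  dwarf yellow-fruited: 268 × 1/4 = 67
χ² = Σ (O − E)² / E
  tall red-fruited: (57 − 67)² / 67 = 1.4925
  tall yellow-fruited: (71 − 67)² / 67 = 0.2388
  dwarf red-fruited: (71 − 67)² / 67 = 0.2388
  dwarf yellow-fruited: (69 − 67)² / 67 = 0.0597
χ² = 1.4925 + 0.2388 + 0.2388 + 0.0597 = 2.0298 ≈ 2.030

2.030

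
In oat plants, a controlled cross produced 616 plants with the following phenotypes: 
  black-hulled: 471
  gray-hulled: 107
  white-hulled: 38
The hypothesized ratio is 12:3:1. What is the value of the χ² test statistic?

0.807

Expected counts for N = 616 under a 12:3:1 ratio (total parts = 16):
  black-hulled: 616 × 12/16 = 462
  gray-hulled: 616 × 3/16 = 115.5
  white-hulled: 616 × 1/16 = 38.5
χ² = Σ (O − E)² / E
  black-hulled: (471 − 462)² / 462 = 0.1753
  gray-hulled: (107 − 115.5)² / 115.5 = 0.6255
  white-hulled: (38 − 38.5)² / 38.5 = 0.0065
χ² = 0.1753 + 0.6255 + 0.0065 = 0.8073 ≈ 0.807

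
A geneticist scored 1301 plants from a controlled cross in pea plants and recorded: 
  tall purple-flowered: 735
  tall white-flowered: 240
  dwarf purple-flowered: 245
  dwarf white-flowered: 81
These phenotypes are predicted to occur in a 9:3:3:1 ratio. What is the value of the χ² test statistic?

The 9:3:3:1 ratio has 16 parts, so with N = 1301 the expected counts are:
  tall purple-flowered: 1301 × 9/16 = 731.8125
  tall white-flowered: 1301 × 3/16 = 243.9375
  dwarf purple-flowered: 1301 × 3/16 = 243.9375
  dwarf white-flowered: 1301 × 1/16 = 81.3125
χ² = Σ (O − E)² / E
  tall purple-flowered: (735 − 731.8125)² / 731.8125 = 0.0139
  tall white-flowered: (240 − 243.9375)² / 243.9375 = 0.0636
  dwarf purple-flowered: (245 − 243.9375)² / 243.9375 = 0.0046
  dwarf white-flowered: (81 − 81.3125)² / 81.3125 = 0.0012
χ² = 0.0139 + 0.0636 + 0.0046 + 0.0012 = 0.0833 ≈ 0.083

0.083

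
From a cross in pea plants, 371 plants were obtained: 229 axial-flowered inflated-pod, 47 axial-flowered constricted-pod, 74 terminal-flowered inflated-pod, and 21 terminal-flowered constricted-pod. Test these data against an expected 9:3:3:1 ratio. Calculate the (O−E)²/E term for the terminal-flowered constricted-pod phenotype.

Expected counts for N = 371 under a 9:3:3:1 ratio (total parts = 16):
  axial-flowered inflated-pod: 371 × 9/16 = 208.6875
  axial-flowered constricted-pod: 371 × 3/16 = 69.5625
  terminal-flowered inflated-pod: 371 × 3/16 = 69.5625
  terminal-flowered constricted-pod: 371 × 1/16 = 23.1875
Contribution of terminal-flowered constricted-pod: (21 − 23.1875)² / 23.1875 = 0.2064

0.206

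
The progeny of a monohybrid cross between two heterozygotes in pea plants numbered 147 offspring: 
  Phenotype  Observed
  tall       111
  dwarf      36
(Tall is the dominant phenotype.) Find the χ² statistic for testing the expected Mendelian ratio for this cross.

For a monohybrid cross between heterozygotes with complete dominance, the expected phenotypic ratio is 3:1.
The 3:1 ratio has 4 parts, so with N = 147 the expected counts are:
  tall: 147 × 3/4 = 110.25
  dwarf: 147 × 1/4 = 36.75
χ² = Σ (O − E)² / E
  tall: (111 − 110.25)² / 110.25 = 0.0051
  dwarf: (36 − 36.75)² / 36.75 = 0.0153
χ² = 0.0051 + 0.0153 = 0.0204 ≈ 0.020

0.020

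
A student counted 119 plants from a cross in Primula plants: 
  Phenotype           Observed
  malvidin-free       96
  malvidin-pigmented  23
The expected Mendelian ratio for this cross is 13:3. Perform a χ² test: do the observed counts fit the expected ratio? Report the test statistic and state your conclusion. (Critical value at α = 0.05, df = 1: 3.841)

0.026; consistent

Total ratio parts = 16. Expected numbers out of 119:
  malvidin-free: 119 × 13/16 = 96.6875
  malvidin-pigmented: 119 × 3/16 = 22.3125
χ² = Σ (O − E)² / E
  malvidin-free: (96 − 96.6875)² / 96.6875 = 0.0049
  malvidin-pigmented: (23 − 22.3125)² / 22.3125 = 0.0212
χ² = 0.0049 + 0.0212 = 0.0261 ≈ 0.026
Degrees of freedom = 2 − 1 = 1; critical value at α = 0.05 is 3.841.
Since 0.026 < 3.841, we fail to reject the null hypothesis — the data are consistent with the 13:3 ratio.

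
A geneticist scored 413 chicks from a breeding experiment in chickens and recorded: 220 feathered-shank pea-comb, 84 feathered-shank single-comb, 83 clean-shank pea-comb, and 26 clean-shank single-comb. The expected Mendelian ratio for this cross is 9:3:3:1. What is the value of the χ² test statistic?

1.610

Expected counts for N = 413 under a 9:3:3:1 ratio (total parts = 16):
  feathered-shank pea-comb: 413 × 9/16 = 232.3125
  feathered-shank single-comb: 413 × 3/16 = 77.4375
  clean-shank pea-comb: 413 × 3/16 = 77.4375
  clean-shank single-comb: 413 × 1/16 = 25.8125
χ² = Σ (O − E)² / E
  feathered-shank pea-comb: (220 − 232.3125)² / 232.3125 = 0.6526
  feathered-shank single-comb: (84 − 77.4375)² / 77.4375 = 0.5561
  clean-shank pea-comb: (83 − 77.4375)² / 77.4375 = 0.3996
  clean-shank single-comb: (26 − 25.8125)² / 25.8125 = 0.0014
χ² = 0.6526 + 0.5561 + 0.3996 + 0.0014 = 1.6097 ≈ 1.610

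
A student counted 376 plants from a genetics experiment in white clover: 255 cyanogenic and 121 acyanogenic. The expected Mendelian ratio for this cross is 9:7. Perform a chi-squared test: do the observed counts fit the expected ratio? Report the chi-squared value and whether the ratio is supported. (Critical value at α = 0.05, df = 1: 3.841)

20.450; not consistent

Under the 9:7 hypothesis (Σ ratio = 16, N = 376):
  cyanogenic: 376 × 9/16 = 211.5
  acyanogenic: 376 × 7/16 = 164.5
χ² = Σ (O − E)² / E
  cyanogenic: (255 − 211.5)² / 211.5 = 8.9468
  acyanogenic: (121 − 164.5)² / 164.5 = 11.5030
χ² = 8.9468 + 11.5030 = 20.4498 ≈ 20.450
Degrees of freedom = 2 − 1 = 1; critical value at α = 0.05 is 3.841.
Since 20.450 > 3.841, we reject the null hypothesis — the data do not fit the 9:7 ratio.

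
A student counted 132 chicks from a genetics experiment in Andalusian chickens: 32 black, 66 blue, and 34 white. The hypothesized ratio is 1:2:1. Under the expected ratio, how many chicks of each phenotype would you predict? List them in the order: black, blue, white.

33, 66, 33

The 1:2:1 ratio has 4 parts, so with N = 132 the expected counts are:
  black: 132 × 1/4 = 33
  blue: 132 × 2/4 = 66
  white: 132 × 1/4 = 33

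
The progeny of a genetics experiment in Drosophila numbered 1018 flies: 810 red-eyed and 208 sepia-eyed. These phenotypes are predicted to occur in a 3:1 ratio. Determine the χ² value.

11.328

Under the 3:1 hypothesis (Σ ratio = 4, N = 1018):
  red-eyed: 1018 × 3/4 = 763.5
  sepia-eyed: 1018 × 1/4 = 254.5
χ² = Σ (O − E)² / E
  red-eyed: (810 − 763.5)² / 763.5 = 2.8320
  sepia-eyed: (208 − 254.5)² / 254.5 = 8.4961
χ² = 2.8320 + 8.4961 = 11.3281 ≈ 11.328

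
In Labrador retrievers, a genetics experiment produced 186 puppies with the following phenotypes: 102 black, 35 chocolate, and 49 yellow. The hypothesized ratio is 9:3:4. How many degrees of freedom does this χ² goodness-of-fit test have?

A goodness-of-fit test with 3 phenotype classes has df = 3 − 1 = 2.

2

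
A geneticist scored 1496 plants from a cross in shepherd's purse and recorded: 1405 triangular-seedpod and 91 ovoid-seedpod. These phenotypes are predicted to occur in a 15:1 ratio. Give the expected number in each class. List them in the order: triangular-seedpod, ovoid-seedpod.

1402.5, 93.5

Total ratio parts = 16. Expected numbers out of 1496:
  triangular-seedpod: 1496 × 15/16 = 1402.5
  ovoid-seedpod: 1496 × 1/16 = 93.5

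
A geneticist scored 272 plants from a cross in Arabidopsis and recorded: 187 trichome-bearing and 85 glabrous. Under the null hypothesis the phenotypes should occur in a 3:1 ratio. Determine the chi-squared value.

Under the 3:1 hypothesis (Σ ratio = 4, N = 272):
  trichome-bearing: 272 × 3/4 = 204
  glabrous: 272 × 1/4 = 68
χ² = Σ (O − E)² / E
  trichome-bearing: (187 − 204)² / 204 = 1.4167
  glabrous: (85 − 68)² / 68 = 4.2500
χ² = 1.4167 + 4.2500 = 5.6667 ≈ 5.667

5.667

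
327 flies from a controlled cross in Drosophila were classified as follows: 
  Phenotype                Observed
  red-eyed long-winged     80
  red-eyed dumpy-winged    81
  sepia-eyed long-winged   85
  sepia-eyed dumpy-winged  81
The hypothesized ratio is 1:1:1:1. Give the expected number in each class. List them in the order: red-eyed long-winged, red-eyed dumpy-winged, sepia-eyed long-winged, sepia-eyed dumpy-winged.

81.75, 81.75, 81.75, 81.75

Expected counts for N = 327 under a 1:1:1:1 ratio (total parts = 4):
  red-eyed long-winged: 327 × 1/4 = 81.75
  red-eyed dumpy-winged: 327 × 1/4 = 81.75
  sepia-eyed long-winged: 327 × 1/4 = 81.75
  sepia-eyed dumpy-winged: 327 × 1/4 = 81.75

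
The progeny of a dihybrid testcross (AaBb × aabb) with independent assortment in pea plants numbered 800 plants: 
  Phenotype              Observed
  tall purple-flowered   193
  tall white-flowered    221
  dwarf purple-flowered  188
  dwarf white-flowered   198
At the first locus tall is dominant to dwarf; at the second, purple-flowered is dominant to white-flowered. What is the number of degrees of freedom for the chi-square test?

3

A dihybrid testcross with independent assortment gives a 1:1:1:1 ratio.
A goodness-of-fit test with 4 phenotype classes has df = 4 − 1 = 3.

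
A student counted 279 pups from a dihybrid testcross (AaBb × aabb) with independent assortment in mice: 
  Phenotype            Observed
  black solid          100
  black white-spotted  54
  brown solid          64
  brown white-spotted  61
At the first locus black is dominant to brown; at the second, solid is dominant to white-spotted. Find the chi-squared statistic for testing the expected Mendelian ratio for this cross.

A dihybrid testcross with independent assortment gives a 1:1:1:1 ratio.
The 1:1:1:1 ratio has 4 parts, so with N = 279 the expected counts are:
  black solid: 279 × 1/4 = 69.75
  black white-spotted: 279 × 1/4 = 69.75
  brown solid: 279 × 1/4 = 69.75
  brown white-spotted: 279 × 1/4 = 69.75
χ² = Σ (O − E)² / E
  black solid: (100 − 69.75)² / 69.75 = 13.1192
  black white-spotted: (54 − 69.75)² / 69.75 = 3.5565
  brown solid: (64 − 69.75)² / 69.75 = 0.4740
  brown white-spotted: (61 − 69.75)² / 69.75 = 1.0977
χ² = 13.1192 + 3.5565 + 0.4740 + 1.0977 = 18.2474 ≈ 18.247

18.247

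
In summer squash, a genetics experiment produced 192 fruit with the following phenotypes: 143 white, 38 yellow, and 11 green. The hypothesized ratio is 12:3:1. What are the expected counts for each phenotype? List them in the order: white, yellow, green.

Total ratio parts = 16. Expected numbers out of 192:
  white: 192 × 12/16 = 144
  yellow: 192 × 3/16 = 36
  green: 192 × 1/16 = 12

144, 36, 12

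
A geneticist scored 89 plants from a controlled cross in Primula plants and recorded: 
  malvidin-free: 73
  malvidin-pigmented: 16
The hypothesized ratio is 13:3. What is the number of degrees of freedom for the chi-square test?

A goodness-of-fit test with 2 phenotype classes has df = 2 − 1 = 1.

1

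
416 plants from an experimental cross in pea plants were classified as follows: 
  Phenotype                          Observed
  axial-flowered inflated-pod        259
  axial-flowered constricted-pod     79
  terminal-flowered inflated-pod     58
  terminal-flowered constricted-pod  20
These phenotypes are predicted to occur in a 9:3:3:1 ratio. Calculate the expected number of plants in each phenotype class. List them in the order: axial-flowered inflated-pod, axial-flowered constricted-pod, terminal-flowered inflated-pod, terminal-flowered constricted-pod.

234, 78, 78, 26

Expected counts for N = 416 under a 9:3:3:1 ratio (total parts = 16):
  axial-flowered inflated-pod: 416 × 9/16 = 234
  axial-flowered constricted-pod: 416 × 3/16 = 78
  terminal-flowered inflated-pod: 416 × 3/16 = 78
  terminal-flowered constricted-pod: 416 × 1/16 = 26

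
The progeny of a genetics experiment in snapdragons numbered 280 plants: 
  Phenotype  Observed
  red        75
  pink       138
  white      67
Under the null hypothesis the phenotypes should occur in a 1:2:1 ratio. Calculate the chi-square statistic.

0.514

Under the 1:2:1 hypothesis (Σ ratio = 4, N = 280):
  red: 280 × 1/4 = 70
  pink: 280 × 2/4 = 140
  white: 280 × 1/4 = 70
χ² = Σ (O − E)² / E
  red: (75 − 70)² / 70 = 0.3571
  pink: (138 − 140)² / 140 = 0.0286
  white: (67 − 70)² / 70 = 0.1286
χ² = 0.3571 + 0.0286 + 0.1286 = 0.5143 ≈ 0.514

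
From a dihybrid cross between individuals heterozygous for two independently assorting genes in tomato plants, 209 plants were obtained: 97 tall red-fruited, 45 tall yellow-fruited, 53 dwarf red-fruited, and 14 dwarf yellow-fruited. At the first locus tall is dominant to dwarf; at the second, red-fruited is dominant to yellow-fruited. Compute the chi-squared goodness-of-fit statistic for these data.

9.394

A dihybrid F₂ with independent assortment and complete dominance at both loci gives a 9:3:3:1 phenotypic ratio.
Total ratio parts = 16. Expected numbers out of 209:
  tall red-fruited: 209 × 9/16 = 117.5625
  tall yellow-fruited: 209 × 3/16 = 39.1875
  dwarf red-fruited: 209 × 3/16 = 39.1875
  dwarf yellow-fruited: 209 × 1/16 = 13.0625
χ² = Σ (O − E)² / E
  tall red-fruited: (97 − 117.5625)² / 117.5625 = 3.5965
  tall yellow-fruited: (45 − 39.1875)² / 39.1875 = 0.8621
  dwarf red-fruited: (53 − 39.1875)² / 39.1875 = 4.8685
  dwarf yellow-fruited: (14 − 13.0625)² / 13.0625 = 0.0673
χ² = 3.5965 + 0.8621 + 4.8685 + 0.0673 = 9.3944 ≈ 9.394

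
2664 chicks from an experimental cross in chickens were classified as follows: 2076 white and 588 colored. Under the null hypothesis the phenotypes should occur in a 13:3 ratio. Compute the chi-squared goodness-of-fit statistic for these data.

Under the 13:3 hypothesis (Σ ratio = 16, N = 2664):
  white: 2664 × 13/16 = 2164.5
  colored: 2664 × 3/16 = 499.5
χ² = Σ (O − E)² / E
  white: (2076 − 2164.5)² / 2164.5 = 3.6185
  colored: (588 − 499.5)² / 499.5 = 15.6802
χ² = 3.6185 + 15.6802 = 19.2987 ≈ 19.299

19.299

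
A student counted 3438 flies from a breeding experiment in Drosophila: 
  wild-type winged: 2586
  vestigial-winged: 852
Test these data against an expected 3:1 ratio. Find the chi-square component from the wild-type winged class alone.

0.022

Total ratio parts = 4. Expected numbers out of 3438:
  wild-type winged: 3438 × 3/4 = 2578.5
  vestigial-winged: 3438 × 1/4 = 859.5
Contribution of wild-type winged: (2586 − 2578.5)² / 2578.5 = 0.0218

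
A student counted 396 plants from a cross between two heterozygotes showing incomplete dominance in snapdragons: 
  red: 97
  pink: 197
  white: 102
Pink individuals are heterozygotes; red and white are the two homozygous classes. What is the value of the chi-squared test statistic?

0.136

With incomplete dominance, a heterozygote × heterozygote cross gives a 1:2:1 phenotypic ratio.
Under the 1:2:1 hypothesis (Σ ratio = 4, N = 396):
  red: 396 × 1/4 = 99
  pink: 396 × 2/4 = 198
  white: 396 × 1/4 = 99
χ² = Σ (O − E)² / E
  red: (97 − 99)² / 99 = 0.0404
  pink: (197 − 198)² / 198 = 0.0051
  white: (102 − 99)² / 99 = 0.0909
χ² = 0.0404 + 0.0051 + 0.0909 = 0.1364 ≈ 0.136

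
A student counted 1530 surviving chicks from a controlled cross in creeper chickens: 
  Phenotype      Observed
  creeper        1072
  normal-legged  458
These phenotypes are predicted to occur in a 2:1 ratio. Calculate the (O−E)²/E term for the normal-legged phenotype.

The 2:1 ratio has 3 parts, so with N = 1530 the expected counts are:
  creeper: 1530 × 2/3 = 1020
  normal-legged: 1530 × 1/3 = 510
Contribution of normal-legged: (458 − 510)² / 510 = 5.3020

5.302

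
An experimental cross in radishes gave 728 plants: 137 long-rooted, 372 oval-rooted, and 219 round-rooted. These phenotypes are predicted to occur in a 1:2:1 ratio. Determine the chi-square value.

18.824

The 1:2:1 ratio has 4 parts, so with N = 728 the expected counts are:
  long-rooted: 728 × 1/4 = 182
  oval-rooted: 728 × 2/4 = 364
  round-rooted: 728 × 1/4 = 182
χ² = Σ (O − E)² / E
  long-rooted: (137 − 182)² / 182 = 11.1264
  oval-rooted: (372 − 364)² / 364 = 0.1758
  round-rooted: (219 − 182)² / 182 = 7.5220
χ² = 11.1264 + 0.1758 + 7.5220 = 18.8242 ≈ 18.824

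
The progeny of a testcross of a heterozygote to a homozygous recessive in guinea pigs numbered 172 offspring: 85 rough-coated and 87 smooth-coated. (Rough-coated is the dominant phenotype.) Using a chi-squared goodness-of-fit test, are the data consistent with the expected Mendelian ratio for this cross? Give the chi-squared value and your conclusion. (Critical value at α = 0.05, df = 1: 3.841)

0.023; consistent

A testcross of a heterozygote (Aa × aa) gives a 1:1 phenotypic ratio.
Total ratio parts = 2. Expected numbers out of 172:
  rough-coated: 172 × 1/2 = 86
  smooth-coated: 172 × 1/2 = 86
χ² = Σ (O − E)² / E
  rough-coated: (85 − 86)² / 86 = 0.0116
  smooth-coated: (87 − 86)² / 86 = 0.0116
χ² = 0.0116 + 0.0116 = 0.0232 ≈ 0.023
Degrees of freedom = 2 − 1 = 1; critical value at α = 0.05 is 3.841.
Since 0.023 < 3.841, we fail to reject the null hypothesis — the data are consistent with the 1:1 ratio.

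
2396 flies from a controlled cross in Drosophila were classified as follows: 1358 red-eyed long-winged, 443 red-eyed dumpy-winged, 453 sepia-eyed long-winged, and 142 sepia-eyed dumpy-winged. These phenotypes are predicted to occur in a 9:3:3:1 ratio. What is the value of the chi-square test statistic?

0.597

Under the 9:3:3:1 hypothesis (Σ ratio = 16, N = 2396):
  red-eyed long-winged: 2396 × 9/16 = 1347.75
  red-eyed dumpy-winged: 2396 × 3/16 = 449.25
  sepia-eyed long-winged: 2396 × 3/16 = 449.25
  sepia-eyed dumpy-winged: 2396 × 1/16 = 149.75
χ² = Σ (O − E)² / E
  red-eyed long-winged: (1358 − 1347.75)² / 1347.75 = 0.0780
  red-eyed dumpy-winged: (443 − 449.25)² / 449.25 = 0.0870
  sepia-eyed long-winged: (453 − 449.25)² / 449.25 = 0.0313
  sepia-eyed dumpy-winged: (142 − 149.75)² / 149.75 = 0.4011
χ² = 0.0780 + 0.0870 + 0.0313 + 0.4011 = 0.5974 ≈ 0.597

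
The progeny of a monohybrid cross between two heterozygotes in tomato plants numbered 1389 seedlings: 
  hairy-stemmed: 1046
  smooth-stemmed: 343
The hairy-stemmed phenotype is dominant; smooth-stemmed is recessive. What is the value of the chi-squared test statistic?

0.069

For a monohybrid cross between heterozygotes with complete dominance, the expected phenotypic ratio is 3:1.
The 3:1 ratio has 4 parts, so with N = 1389 the expected counts are:
  hairy-stemmed: 1389 × 3/4 = 1041.75
  smooth-stemmed: 1389 × 1/4 = 347.25
χ² = Σ (O − E)² / E
  hairy-stemmed: (1046 − 1041.75)² / 1041.75 = 0.0173
  smooth-stemmed: (343 − 347.25)² / 347.25 = 0.0520
χ² = 0.0173 + 0.0520 = 0.0693 ≈ 0.069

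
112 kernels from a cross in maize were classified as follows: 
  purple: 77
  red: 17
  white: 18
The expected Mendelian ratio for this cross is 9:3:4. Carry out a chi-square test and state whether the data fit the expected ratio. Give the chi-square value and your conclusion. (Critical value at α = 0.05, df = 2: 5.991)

The 9:3:4 ratio has 16 parts, so with N = 112 the expected counts are:
  purple: 112 × 9/16 = 63
  red: 112 × 3/16 = 21
  white: 112 × 4/16 = 28
χ² = Σ (O − E)² / E
  purple: (77 − 63)² / 63 = 3.1111
  red: (17 − 21)² / 21 = 0.7619
  white: (18 − 28)² / 28 = 3.5714
χ² = 3.1111 + 0.7619 + 3.5714 = 7.4444 ≈ 7.444
Degrees of freedom = 3 − 1 = 2; critical value at α = 0.05 is 5.991.
Since 7.444 > 5.991, we reject the null hypothesis — the data do not fit the 9:3:4 ratio.

7.444; not consistent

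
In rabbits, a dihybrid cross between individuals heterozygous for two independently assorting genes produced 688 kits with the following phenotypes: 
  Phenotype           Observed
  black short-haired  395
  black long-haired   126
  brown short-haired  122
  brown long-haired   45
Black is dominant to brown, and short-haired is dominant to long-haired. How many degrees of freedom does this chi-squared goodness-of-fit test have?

A dihybrid F₂ with independent assortment and complete dominance at both loci gives a 9:3:3:1 phenotypic ratio.
A goodness-of-fit test with 4 phenotype classes has df = 4 − 1 = 3.

3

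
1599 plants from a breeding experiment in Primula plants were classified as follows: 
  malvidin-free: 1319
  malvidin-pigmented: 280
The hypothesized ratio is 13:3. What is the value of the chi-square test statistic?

The 13:3 ratio has 16 parts, so with N = 1599 the expected counts are:
  malvidin-free: 1599 × 13/16 = 1299.1875
  malvidin-pigmented: 1599 × 3/16 = 299.8125
χ² = Σ (O − E)² / E
  malvidin-free: (1319 − 1299.1875)² / 1299.1875 = 0.3021
  malvidin-pigmented: (280 − 299.8125)² / 299.8125 = 1.3093
χ² = 0.3021 + 1.3093 = 1.6114 ≈ 1.611

1.611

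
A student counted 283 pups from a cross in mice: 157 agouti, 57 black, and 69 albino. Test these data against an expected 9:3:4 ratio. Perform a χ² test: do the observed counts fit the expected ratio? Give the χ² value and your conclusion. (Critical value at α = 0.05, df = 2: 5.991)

Total ratio parts = 16. Expected numbers out of 283:
  agouti: 283 × 9/16 = 159.1875
  black: 283 × 3/16 = 53.0625
  albino: 283 × 4/16 = 70.75
χ² = Σ (O − E)² / E
  agouti: (157 − 159.1875)² / 159.1875 = 0.0301
  black: (57 − 53.0625)² / 53.0625 = 0.2922
  albino: (69 − 70.75)² / 70.75 = 0.0433
χ² = 0.0301 + 0.2922 + 0.0433 = 0.3656 ≈ 0.366
Degrees of freedom = 3 − 1 = 2; critical value at α = 0.05 is 5.991.
Since 0.366 < 5.991, we fail to reject the null hypothesis — the data are consistent with the 9:3:4 ratio.

0.366; consistent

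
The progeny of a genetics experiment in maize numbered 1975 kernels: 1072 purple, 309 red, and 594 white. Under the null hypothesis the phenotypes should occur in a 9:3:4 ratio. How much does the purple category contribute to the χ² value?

Expected counts for N = 1975 under a 9:3:4 ratio (total parts = 16):
  purple: 1975 × 9/16 = 1110.9375
  red: 1975 × 3/16 = 370.3125
  white: 1975 × 4/16 = 493.75
Contribution of purple: (1072 − 1110.9375)² / 1110.9375 = 1.3647

1.365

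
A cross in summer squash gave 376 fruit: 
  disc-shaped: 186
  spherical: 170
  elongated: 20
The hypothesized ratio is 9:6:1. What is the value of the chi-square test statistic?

Under the 9:6:1 hypothesis (Σ ratio = 16, N = 376):
  disc-shaped: 376 × 9/16 = 211.5
  spherical: 376 × 6/16 = 141
  elongated: 376 × 1/16 = 23.5
χ² = Σ (O − E)² / E
  disc-shaped: (186 − 211.5)² / 211.5 = 3.0745
  spherical: (170 − 141)² / 141 = 5.9645
  elongated: (20 − 23.5)² / 23.5 = 0.5213
χ² = 3.0745 + 5.9645 + 0.5213 = 9.5603 ≈ 9.560

9.560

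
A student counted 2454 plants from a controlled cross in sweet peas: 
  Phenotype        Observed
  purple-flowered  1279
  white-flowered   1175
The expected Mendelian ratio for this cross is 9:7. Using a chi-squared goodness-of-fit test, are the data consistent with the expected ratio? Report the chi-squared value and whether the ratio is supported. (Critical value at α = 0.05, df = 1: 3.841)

Expected counts for N = 2454 under a 9:7 ratio (total parts = 16):
  purple-flowered: 2454 × 9/16 = 1380.375
  white-flowered: 2454 × 7/16 = 1073.625
χ² = Σ (O − E)² / E
  purple-flowered: (1279 − 1380.375)² / 1380.375 = 7.4450
  white-flowered: (1175 − 1073.625)² / 1073.625 = 9.5721
χ² = 7.4450 + 9.5721 = 17.0171 ≈ 17.017
Degrees of freedom = 2 − 1 = 1; critical value at α = 0.05 is 3.841.
Since 17.017 > 3.841, we reject the null hypothesis — the data do not fit the 9:7 ratio.

17.017; not consistent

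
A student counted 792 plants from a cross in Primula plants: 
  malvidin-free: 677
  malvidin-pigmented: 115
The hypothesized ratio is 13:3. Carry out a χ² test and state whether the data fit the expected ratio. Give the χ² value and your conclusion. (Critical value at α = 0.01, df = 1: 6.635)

9.301; not consistent

Expected counts for N = 792 under a 13:3 ratio (total parts = 16):
  malvidin-free: 792 × 13/16 = 643.5
  malvidin-pigmented: 792 × 3/16 = 148.5
χ² = Σ (O − E)² / E
  malvidin-free: (677 − 643.5)² / 643.5 = 1.7440
  malvidin-pigmented: (115 − 148.5)² / 148.5 = 7.5572
χ² = 1.7440 + 7.5572 = 9.3012 ≈ 9.301
Degrees of freedom = 2 − 1 = 1; critical value at α = 0.01 is 6.635.
Since 9.301 > 6.635, we reject the null hypothesis — the data do not fit the 13:3 ratio.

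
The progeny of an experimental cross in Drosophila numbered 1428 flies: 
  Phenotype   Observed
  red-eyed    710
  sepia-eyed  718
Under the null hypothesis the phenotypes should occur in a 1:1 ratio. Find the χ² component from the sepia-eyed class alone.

The 1:1 ratio has 2 parts, so with N = 1428 the expected counts are:
  red-eyed: 1428 × 1/2 = 714
  sepia-eyed: 1428 × 1/2 = 714
Contribution of sepia-eyed: (718 − 714)² / 714 = 0.0224

0.022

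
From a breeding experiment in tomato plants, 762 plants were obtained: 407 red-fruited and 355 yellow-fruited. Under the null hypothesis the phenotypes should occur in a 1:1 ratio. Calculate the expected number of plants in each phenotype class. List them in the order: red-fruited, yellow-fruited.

Expected counts for N = 762 under a 1:1 ratio (total parts = 2):
  red-fruited: 762 × 1/2 = 381
  yellow-fruited: 762 × 1/2 = 381

381, 381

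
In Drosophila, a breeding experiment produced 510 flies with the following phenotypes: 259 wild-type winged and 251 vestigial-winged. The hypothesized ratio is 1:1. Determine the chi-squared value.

0.125

Expected counts for N = 510 under a 1:1 ratio (total parts = 2):
  wild-type winged: 510 × 1/2 = 255
  vestigial-winged: 510 × 1/2 = 255
χ² = Σ (O − E)² / E
  wild-type winged: (259 − 255)² / 255 = 0.0627
  vestigial-winged: (251 − 255)² / 255 = 0.0627
χ² = 0.0627 + 0.0627 = 0.1254 ≈ 0.125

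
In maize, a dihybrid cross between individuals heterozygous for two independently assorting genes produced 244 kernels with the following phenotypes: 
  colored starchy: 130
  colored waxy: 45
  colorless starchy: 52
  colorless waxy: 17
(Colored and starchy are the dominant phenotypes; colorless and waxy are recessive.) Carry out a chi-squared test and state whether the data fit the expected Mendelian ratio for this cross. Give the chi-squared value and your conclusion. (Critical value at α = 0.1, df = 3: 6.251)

A dihybrid F₂ with independent assortment and complete dominance at both loci gives a 9:3:3:1 phenotypic ratio.
Total ratio parts = 16. Expected numbers out of 244:
  colored starchy: 244 × 9/16 = 137.25
  colored waxy: 244 × 3/16 = 45.75
  colorless starchy: 244 × 3/16 = 45.75
  colorless waxy: 244 × 1/16 = 15.25
χ² = Σ (O − E)² / E
  colored starchy: (130 − 137.25)² / 137.25 = 0.3830
  colored waxy: (45 − 45.75)² / 45.75 = 0.0123
  colorless starchy: (52 − 45.75)² / 45.75 = 0.8538
  colorless waxy: (17 − 15.25)² / 15.25 = 0.2008
χ² = 0.3830 + 0.0123 + 0.8538 + 0.2008 = 1.4499 ≈ 1.450
Degrees of freedom = 4 − 1 = 3; critical value at α = 0.1 is 6.251.
Since 1.450 < 6.251, we fail to reject the null hypothesis — the data are consistent with the 9:3:3:1 ratio.

1.450; consistent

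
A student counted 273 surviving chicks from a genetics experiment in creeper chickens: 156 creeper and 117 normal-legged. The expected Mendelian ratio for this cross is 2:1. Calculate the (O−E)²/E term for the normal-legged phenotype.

7.429

Expected counts for N = 273 under a 2:1 ratio (total parts = 3):
  creeper: 273 × 2/3 = 182
  normal-legged: 273 × 1/3 = 91
Contribution of normal-legged: (117 − 91)² / 91 = 7.4286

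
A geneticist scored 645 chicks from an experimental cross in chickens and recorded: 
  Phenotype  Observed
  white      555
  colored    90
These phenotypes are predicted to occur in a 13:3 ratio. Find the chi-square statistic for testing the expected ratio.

9.741

The 13:3 ratio has 16 parts, so with N = 645 the expected counts are:
  white: 645 × 13/16 = 524.0625
  colored: 645 × 3/16 = 120.9375
χ² = Σ (O − E)² / E
  white: (555 − 524.0625)² / 524.0625 = 1.8264
  colored: (90 − 120.9375)² / 120.9375 = 7.9142
χ² = 1.8264 + 7.9142 = 9.7406 ≈ 9.741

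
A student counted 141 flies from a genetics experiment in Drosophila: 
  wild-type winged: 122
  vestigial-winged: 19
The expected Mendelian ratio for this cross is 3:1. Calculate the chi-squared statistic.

Total ratio parts = 4. Expected numbers out of 141:
  wild-type winged: 141 × 3/4 = 105.75
  vestigial-winged: 141 × 1/4 = 35.25
χ² = Σ (O − E)² / E
  wild-type winged: (122 − 105.75)² / 105.75 = 2.4970
  vestigial-winged: (19 − 35.25)² / 35.25 = 7.4911
χ² = 2.4970 + 7.4911 = 9.9881 ≈ 9.988

9.988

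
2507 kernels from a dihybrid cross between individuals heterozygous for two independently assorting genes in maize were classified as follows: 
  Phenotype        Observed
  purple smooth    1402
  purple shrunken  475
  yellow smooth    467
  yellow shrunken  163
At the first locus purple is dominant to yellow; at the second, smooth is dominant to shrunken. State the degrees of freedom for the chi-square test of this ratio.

3

A dihybrid F₂ with independent assortment and complete dominance at both loci gives a 9:3:3:1 phenotypic ratio.
A goodness-of-fit test with 4 phenotype classes has df = 4 − 1 = 3.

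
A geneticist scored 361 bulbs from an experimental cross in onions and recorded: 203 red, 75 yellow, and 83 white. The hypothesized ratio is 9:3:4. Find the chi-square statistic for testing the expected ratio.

1.372

Total ratio parts = 16. Expected numbers out of 361:
  red: 361 × 9/16 = 203.0625
  yellow: 361 × 3/16 = 67.6875
  white: 361 × 4/16 = 90.25
χ² = Σ (O − E)² / E
  red: (203 − 203.0625)² / 203.0625 = 0.0000
  yellow: (75 − 67.6875)² / 67.6875 = 0.7900
  white: (83 − 90.25)² / 90.25 = 0.5824
χ² = 0.0000 + 0.7900 + 0.5824 = 1.3724 ≈ 1.372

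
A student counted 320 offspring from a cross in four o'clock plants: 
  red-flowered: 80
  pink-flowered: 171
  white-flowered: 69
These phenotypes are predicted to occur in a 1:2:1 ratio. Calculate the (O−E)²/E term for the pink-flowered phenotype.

The 1:2:1 ratio has 4 parts, so with N = 320 the expected counts are:
  red-flowered: 320 × 1/4 = 80
  pink-flowered: 320 × 2/4 = 160
  white-flowered: 320 × 1/4 = 80
Contribution of pink-flowered: (171 − 160)² / 160 = 0.7562

0.756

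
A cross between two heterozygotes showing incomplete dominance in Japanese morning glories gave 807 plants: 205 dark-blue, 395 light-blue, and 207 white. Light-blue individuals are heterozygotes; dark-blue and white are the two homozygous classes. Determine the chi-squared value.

0.368

With incomplete dominance, a heterozygote × heterozygote cross gives a 1:2:1 phenotypic ratio.
Under the 1:2:1 hypothesis (Σ ratio = 4, N = 807):
  dark-blue: 807 × 1/4 = 201.75
  light-blue: 807 × 2/4 = 403.5
  white: 807 × 1/4 = 201.75
χ² = Σ (O − E)² / E
  dark-blue: (205 − 201.75)² / 201.75 = 0.0524
  light-blue: (395 − 403.5)² / 403.5 = 0.1791
  white: (207 − 201.75)² / 201.75 = 0.1366
χ² = 0.0524 + 0.1791 + 0.1366 = 0.3681 ≈ 0.368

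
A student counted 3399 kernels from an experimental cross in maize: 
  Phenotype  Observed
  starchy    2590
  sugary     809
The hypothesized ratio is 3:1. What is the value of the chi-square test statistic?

2.606

Total ratio parts = 4. Expected numbers out of 3399:
  starchy: 3399 × 3/4 = 2549.25
  sugary: 3399 × 1/4 = 849.75
χ² = Σ (O − E)² / E
  starchy: (2590 − 2549.25)² / 2549.25 = 0.6514
  sugary: (809 − 849.75)² / 849.75 = 1.9542
χ² = 0.6514 + 1.9542 = 2.6056 ≈ 2.606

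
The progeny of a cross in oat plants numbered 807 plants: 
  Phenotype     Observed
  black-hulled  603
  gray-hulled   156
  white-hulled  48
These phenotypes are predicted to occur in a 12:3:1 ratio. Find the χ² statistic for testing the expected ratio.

0.271

The 12:3:1 ratio has 16 parts, so with N = 807 the expected counts are:
  black-hulled: 807 × 12/16 = 605.25
  gray-hulled: 807 × 3/16 = 151.3125
  white-hulled: 807 × 1/16 = 50.4375
χ² = Σ (O − E)² / E
  black-hulled: (603 − 605.25)² / 605.25 = 0.0084
  gray-hulled: (156 − 151.3125)² / 151.3125 = 0.1452
  white-hulled: (48 − 50.4375)² / 50.4375 = 0.1178
χ² = 0.0084 + 0.1452 + 0.1178 = 0.2714 ≈ 0.271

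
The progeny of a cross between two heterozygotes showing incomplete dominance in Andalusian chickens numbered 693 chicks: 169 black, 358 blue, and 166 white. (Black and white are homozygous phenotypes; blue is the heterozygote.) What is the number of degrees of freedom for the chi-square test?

With incomplete dominance, a heterozygote × heterozygote cross gives a 1:2:1 phenotypic ratio.
A goodness-of-fit test with 3 phenotype classes has df = 3 − 1 = 2.

2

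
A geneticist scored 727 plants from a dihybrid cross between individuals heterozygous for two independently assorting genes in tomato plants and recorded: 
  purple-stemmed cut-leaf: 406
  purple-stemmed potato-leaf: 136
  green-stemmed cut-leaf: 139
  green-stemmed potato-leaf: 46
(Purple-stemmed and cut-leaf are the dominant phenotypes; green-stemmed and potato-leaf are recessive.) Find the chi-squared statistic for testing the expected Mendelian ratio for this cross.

A dihybrid F₂ with independent assortment and complete dominance at both loci gives a 9:3:3:1 phenotypic ratio.
Total ratio parts = 16. Expected numbers out of 727:
  purple-stemmed cut-leaf: 727 × 9/16 = 408.9375
  purple-stemmed potato-leaf: 727 × 3/16 = 136.3125
  green-stemmed cut-leaf: 727 × 3/16 = 136.3125
  green-stemmed potato-leaf: 727 × 1/16 = 45.4375
χ² = Σ (O − E)² / E
  purple-stemmed cut-leaf: (406 − 408.9375)² / 408.9375 = 0.0211
  purple-stemmed potato-leaf: (136 − 136.3125)² / 136.3125 = 0.0007
  green-stemmed cut-leaf: (139 − 136.3125)² / 136.3125 = 0.0530
  green-stemmed potato-leaf: (46 − 45.4375)² / 45.4375 = 0.0070
χ² = 0.0211 + 0.0007 + 0.0530 + 0.0070 = 0.0818 ≈ 0.082

0.082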